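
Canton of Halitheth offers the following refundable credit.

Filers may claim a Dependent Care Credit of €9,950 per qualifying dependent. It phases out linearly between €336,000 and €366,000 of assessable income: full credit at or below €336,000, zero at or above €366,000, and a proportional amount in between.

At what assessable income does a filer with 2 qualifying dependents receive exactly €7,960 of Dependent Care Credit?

Full credit = 2 × €9,950 = €19,900.
€7,960 is 7,960/19,900 of the full €19,900, so 11,940/19,900 of the €30,000 range has been used: income = €336,000 + €30,000 × 11,940/19,900 = €354,000.

€354,000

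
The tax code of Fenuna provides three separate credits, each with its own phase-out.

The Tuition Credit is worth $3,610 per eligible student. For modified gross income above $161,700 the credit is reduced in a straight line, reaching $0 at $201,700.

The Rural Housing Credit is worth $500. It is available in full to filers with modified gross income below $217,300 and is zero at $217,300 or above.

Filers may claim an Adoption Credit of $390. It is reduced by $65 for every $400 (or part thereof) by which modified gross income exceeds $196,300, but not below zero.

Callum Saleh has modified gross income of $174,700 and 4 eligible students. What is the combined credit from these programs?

Tuition Credit: base = 4 × $3,610 = $14,440. $174,700 is $13,000 into a $40,000 phase-out range, leaving 27,000/40,000 of the credit: $14,440 × 27,000/40,000 = $9,747.
Rural Housing Credit: $174,700 is below the $217,300 cutoff, so the full $500 applies.
Adoption Credit: $174,700 is at or below the $196,300 threshold, so the full $390 applies.
Total: $9,747 + $500 + $390 = $10,637.

$10,637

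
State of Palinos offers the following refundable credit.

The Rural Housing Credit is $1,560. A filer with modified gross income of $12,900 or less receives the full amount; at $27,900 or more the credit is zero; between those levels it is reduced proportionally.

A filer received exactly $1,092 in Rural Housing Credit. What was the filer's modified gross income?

$17,400

$1,092 is 1,092/1,560 of the full $1,560, so 468/1,560 of the $15,000 range has been used: income = $12,900 + $15,000 × 468/1,560 = $17,400.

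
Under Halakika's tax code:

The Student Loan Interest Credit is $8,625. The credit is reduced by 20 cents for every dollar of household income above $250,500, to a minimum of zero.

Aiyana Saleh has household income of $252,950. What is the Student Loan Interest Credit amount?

$8,135

Student Loan Interest Credit: 20% of the $2,450 excess over $250,500 is $490; credit = $8,625 − $490 = $8,135.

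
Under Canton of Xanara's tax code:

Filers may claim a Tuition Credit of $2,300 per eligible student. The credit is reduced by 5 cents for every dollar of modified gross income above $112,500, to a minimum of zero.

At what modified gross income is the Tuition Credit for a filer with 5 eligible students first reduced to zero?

$342,500

Full credit = 5 × $2,300 = $11,500.
The credit falls by 5% of each dollar above $112,500, so it reaches zero when the excess is $11,500 / 5% = $230,000: income = $112,500 + $230,000 = $342,500.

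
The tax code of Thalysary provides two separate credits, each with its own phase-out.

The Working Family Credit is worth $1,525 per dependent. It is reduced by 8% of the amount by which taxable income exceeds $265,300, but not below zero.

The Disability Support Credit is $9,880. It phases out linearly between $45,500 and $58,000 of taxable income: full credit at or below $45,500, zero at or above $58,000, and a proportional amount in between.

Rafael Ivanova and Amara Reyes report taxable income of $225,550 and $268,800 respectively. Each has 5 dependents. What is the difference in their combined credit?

Rafael ($225,550): Working Family Credit: base = 5 × $1,525 = $7,625. $225,550 is at or below the $265,300 threshold, so the full $7,625 applies. Disability Support Credit: $225,550 is at or above $58,000, so the credit is $0. total $7,625 + $0 = $7,625
Amara ($268,800): Working Family Credit: base = 5 × $1,525 = $7,625. 8% of the $3,500 excess over $265,300 is $280; credit = $7,625 − $280 = $7,345. Disability Support Credit: $268,800 is at or above $58,000, so the credit is $0. total $7,345 + $0 = $7,345
Difference: |$7,625 − $7,345| = $280.

$280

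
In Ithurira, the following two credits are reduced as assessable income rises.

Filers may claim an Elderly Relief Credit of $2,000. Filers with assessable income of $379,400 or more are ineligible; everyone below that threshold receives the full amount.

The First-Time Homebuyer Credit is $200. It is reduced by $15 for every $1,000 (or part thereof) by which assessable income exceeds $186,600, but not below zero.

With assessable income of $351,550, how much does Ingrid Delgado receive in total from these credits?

Elderly Relief Credit: $351,550 is below the $379,400 cutoff, so the full $2,000 applies.
First-Time Homebuyer Credit: income exceeds $186,600 by $164,950 → 165 increments × $15 = $2,475 ≥ base, so the credit is $0.
Total: $2,000 + $0 = $2,000.

$2,000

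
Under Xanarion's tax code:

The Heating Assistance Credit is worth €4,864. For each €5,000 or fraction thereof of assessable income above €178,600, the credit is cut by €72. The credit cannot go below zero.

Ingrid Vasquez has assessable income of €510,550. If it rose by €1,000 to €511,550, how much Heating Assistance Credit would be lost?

€0

At €510,550 — income exceeds €178,600 by €331,950, which is 67 full-or-partial €5,000 increments; reduction = 67 × €72 = €4,824, leaving €40.
At €511,550 — income exceeds €178,600 by €332,950, which is 67 full-or-partial €5,000 increments; reduction = 67 × €72 = €4,824, leaving €40.
Lost: €40 − €40 = €0.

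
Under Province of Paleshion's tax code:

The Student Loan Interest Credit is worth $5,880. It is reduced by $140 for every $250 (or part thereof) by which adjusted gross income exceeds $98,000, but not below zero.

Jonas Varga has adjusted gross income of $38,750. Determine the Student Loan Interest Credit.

$5,880

Student Loan Interest Credit: $38,750 is at or below the $98,000 threshold, so the full $5,880 applies.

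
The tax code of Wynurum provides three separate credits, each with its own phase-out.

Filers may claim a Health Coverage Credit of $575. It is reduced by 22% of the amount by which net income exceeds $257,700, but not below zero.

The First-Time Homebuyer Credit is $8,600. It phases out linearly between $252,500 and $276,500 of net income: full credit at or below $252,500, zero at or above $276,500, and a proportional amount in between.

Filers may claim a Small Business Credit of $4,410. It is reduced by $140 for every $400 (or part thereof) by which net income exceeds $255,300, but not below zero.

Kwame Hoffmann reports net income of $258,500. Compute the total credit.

$10,139

Health Coverage Credit: 22% of the $800 excess over $257,700 is $176; credit = $575 − $176 = $399.
First-Time Homebuyer Credit: $258,500 is $6,000 into a $24,000 phase-out range, leaving 18,000/24,000 of the credit: $8,600 × 18,000/24,000 = $6,450.
Small Business Credit: income exceeds $255,300 by $3,200, which is 8 full-or-partial $400 increments; reduction = 8 × $140 = $1,120, leaving $3,290.
Total: $399 + $6,450 + $3,290 = $10,139.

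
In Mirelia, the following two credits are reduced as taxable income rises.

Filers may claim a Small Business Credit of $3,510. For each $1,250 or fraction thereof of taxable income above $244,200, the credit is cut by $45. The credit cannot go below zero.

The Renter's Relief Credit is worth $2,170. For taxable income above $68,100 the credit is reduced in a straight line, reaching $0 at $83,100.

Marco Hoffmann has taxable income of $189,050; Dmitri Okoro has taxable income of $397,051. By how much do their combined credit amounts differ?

Marco ($189,050): Small Business Credit: $189,050 is at or below the $244,200 threshold, so the full $3,510 applies. Renter's Relief Credit: $189,050 is at or above $83,100, so the credit is $0. total $3,510 + $0 = $3,510
Dmitri ($397,051): Small Business Credit: income exceeds $244,200 by $152,851 → 123 increments × $45 = $5,535 ≥ base, so the credit is $0. Renter's Relief Credit: $397,051 is at or above $83,100, so the credit is $0. total $0 + $0 = $0
Difference: |$3,510 − $0| = $3,510.

$3,510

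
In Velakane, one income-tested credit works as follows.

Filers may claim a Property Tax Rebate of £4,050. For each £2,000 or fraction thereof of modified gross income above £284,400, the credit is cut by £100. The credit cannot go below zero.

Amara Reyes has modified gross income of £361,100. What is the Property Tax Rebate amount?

£150

Property Tax Rebate: income exceeds £284,400 by £76,700, which is 39 full-or-partial £2,000 increments; reduction = 39 × £100 = £3,900, leaving £150.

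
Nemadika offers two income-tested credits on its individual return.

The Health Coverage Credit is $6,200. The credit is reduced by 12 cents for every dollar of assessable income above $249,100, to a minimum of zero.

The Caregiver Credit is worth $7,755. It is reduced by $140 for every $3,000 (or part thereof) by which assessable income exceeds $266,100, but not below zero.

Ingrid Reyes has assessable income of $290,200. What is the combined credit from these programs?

$7,763

Health Coverage Credit: 12% of the $41,100 excess over $249,100 is $4,932; credit = $6,200 − $4,932 = $1,268.
Caregiver Credit: income exceeds $266,100 by $24,100, which is 9 full-or-partial $3,000 increments; reduction = 9 × $140 = $1,260, leaving $6,495.
Total: $1,268 + $6,495 = $7,763.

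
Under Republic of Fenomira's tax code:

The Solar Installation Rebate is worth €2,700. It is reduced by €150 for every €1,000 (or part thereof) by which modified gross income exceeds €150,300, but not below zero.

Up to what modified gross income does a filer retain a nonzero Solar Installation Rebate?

€167,300

After 17 increments the reduction is 17 × €150 = €2,550, leaving €150; one more increment wipes it out. Increment 17 ends at excess 17 × €1,000 = €17,000, so the highest qualifying income is €150,300 + €17,000 = €167,300.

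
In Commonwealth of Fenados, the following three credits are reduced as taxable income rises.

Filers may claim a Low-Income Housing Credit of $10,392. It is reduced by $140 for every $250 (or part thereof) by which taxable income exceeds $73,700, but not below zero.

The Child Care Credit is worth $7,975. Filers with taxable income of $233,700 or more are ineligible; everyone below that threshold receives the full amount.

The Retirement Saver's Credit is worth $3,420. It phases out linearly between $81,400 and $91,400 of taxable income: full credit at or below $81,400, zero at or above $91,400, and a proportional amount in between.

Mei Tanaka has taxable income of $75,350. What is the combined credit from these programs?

Low-Income Housing Credit: income exceeds $73,700 by $1,650, which is 7 full-or-partial $250 increments; reduction = 7 × $140 = $980, leaving $9,412.
Child Care Credit: $75,350 is below the $233,700 cutoff, so the full $7,975 applies.
Retirement Saver's Credit: $75,350 is at or below the $81,400 threshold, so the full $3,420 applies.
Total: $9,412 + $7,975 + $3,420 = $20,807.

$20,807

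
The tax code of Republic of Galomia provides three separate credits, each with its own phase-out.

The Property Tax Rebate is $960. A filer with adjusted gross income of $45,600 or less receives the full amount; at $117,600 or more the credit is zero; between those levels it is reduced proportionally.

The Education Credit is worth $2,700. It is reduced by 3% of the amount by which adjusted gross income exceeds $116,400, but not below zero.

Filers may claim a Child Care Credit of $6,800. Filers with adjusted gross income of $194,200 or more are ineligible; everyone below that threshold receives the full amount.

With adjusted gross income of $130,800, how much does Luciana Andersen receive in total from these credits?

Property Tax Rebate: $130,800 is at or above $117,600, so the credit is $0.
Education Credit: 3% of the $14,400 excess over $116,400 is $432; credit = $2,700 − $432 = $2,268.
Child Care Credit: $130,800 is below the $194,200 cutoff, so the full $6,800 applies.
Total: $0 + $2,268 + $6,800 = $9,068.

$9,068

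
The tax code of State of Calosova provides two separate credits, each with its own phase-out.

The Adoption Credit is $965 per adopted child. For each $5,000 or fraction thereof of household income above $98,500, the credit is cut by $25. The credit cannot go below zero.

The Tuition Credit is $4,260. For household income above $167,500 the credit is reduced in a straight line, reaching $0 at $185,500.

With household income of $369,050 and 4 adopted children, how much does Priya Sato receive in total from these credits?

$2,485

Adoption Credit: base = 4 × $965 = $3,860. income exceeds $98,500 by $270,550, which is 55 full-or-partial $5,000 increments; reduction = 55 × $25 = $1,375, leaving $2,485.
Tuition Credit: $369,050 is at or above $185,500, so the credit is $0.
Total: $2,485 + $0 = $2,485.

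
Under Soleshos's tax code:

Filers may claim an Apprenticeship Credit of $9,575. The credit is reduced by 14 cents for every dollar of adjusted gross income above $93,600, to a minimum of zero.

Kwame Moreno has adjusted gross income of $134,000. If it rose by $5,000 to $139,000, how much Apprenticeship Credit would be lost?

At $134,000 — 14% of the $40,400 excess over $93,600 is $5,656; credit = $9,575 − $5,656 = $3,919.
At $139,000 — 14% of the $45,400 excess over $93,600 is $6,356; credit = $9,575 − $6,356 = $3,219.
Lost: $3,919 − $3,219 = $700.

$700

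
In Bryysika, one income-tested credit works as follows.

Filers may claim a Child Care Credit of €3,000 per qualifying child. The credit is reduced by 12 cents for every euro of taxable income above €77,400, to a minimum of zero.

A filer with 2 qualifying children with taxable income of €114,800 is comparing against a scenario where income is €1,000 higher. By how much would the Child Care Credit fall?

At €114,800 — base = 2 × €3,000 = €6,000. 12% of the €37,400 excess over €77,400 is €4,488; credit = €6,000 − €4,488 = €1,512.
At €115,800 — base = 2 × €3,000 = €6,000. 12% of the €38,400 excess over €77,400 is €4,608; credit = €6,000 − €4,608 = €1,392.
Lost: €1,512 − €1,392 = €120.

€120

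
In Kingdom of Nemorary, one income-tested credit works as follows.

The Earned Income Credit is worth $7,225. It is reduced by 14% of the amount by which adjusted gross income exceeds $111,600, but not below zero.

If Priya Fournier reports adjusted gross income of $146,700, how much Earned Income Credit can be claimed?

$2,311

Earned Income Credit: 14% of the $35,100 excess over $111,600 is $4,914; credit = $7,225 − $4,914 = $2,311.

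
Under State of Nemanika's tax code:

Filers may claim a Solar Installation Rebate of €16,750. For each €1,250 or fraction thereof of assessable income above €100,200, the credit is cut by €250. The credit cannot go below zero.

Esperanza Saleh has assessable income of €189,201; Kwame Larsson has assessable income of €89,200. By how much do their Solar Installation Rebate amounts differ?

Esperanza (€189,201): Solar Installation Rebate: income exceeds €100,200 by €89,001 → 72 increments × €250 = €18,000 ≥ base, so the credit is €0.
Kwame (€89,200): Solar Installation Rebate: €89,200 is at or below the €100,200 threshold, so the full €16,750 applies.
Difference: |€0 − €16,750| = €16,750.

€16,750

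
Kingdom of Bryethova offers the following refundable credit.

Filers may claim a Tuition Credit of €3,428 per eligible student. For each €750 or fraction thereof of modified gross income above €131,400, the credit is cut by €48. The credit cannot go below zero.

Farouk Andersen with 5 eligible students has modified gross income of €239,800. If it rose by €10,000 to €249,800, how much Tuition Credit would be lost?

At €239,800 — base = 5 × €3,428 = €17,140. income exceeds €131,400 by €108,400, which is 145 full-or-partial €750 increments; reduction = 145 × €48 = €6,960, leaving €10,180.
At €249,800 — base = 5 × €3,428 = €17,140. income exceeds €131,400 by €118,400, which is 158 full-or-partial €750 increments; reduction = 158 × €48 = €7,584, leaving €9,556.
Lost: €10,180 − €9,556 = €624.

€624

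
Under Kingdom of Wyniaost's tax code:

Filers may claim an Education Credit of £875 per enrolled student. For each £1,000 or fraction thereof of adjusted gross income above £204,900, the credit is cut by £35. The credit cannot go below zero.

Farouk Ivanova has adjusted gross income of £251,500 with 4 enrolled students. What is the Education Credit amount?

£1,855

Education Credit: base = 4 × £875 = £3,500. income exceeds £204,900 by £46,600, which is 47 full-or-partial £1,000 increments; reduction = 47 × £35 = £1,645, leaving £1,855.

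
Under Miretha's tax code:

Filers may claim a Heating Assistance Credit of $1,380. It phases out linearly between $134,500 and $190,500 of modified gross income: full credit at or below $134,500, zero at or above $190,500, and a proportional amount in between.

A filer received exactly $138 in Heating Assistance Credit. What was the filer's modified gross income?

$138 is 138/1,380 of the full $1,380, so 1,242/1,380 of the $56,000 range has been used: income = $134,500 + $56,000 × 1,242/1,380 = $184,900.

$184,900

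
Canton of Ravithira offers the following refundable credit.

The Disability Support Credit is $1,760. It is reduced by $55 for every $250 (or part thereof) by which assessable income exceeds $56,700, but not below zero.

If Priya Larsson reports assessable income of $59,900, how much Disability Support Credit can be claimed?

$1,045

Disability Support Credit: income exceeds $56,700 by $3,200, which is 13 full-or-partial $250 increments; reduction = 13 × $55 = $715, leaving $1,045.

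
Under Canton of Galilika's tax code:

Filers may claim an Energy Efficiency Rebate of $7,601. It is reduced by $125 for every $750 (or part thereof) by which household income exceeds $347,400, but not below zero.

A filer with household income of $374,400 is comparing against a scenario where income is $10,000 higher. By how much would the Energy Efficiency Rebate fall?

At $374,400 — income exceeds $347,400 by $27,000, which is 36 full-or-partial $750 increments; reduction = 36 × $125 = $4,500, leaving $3,101.
At $384,400 — income exceeds $347,400 by $37,000, which is 50 full-or-partial $750 increments; reduction = 50 × $125 = $6,250, leaving $1,351.
Lost: $3,101 − $1,351 = $1,750.

$1,750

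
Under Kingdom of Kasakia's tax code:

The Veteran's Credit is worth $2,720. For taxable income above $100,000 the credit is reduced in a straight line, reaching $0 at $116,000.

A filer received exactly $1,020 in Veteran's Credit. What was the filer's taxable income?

$1,020 is 1,020/2,720 of the full $2,720, so 1,700/2,720 of the $16,000 range has been used: income = $100,000 + $16,000 × 1,700/2,720 = $110,000.

$110,000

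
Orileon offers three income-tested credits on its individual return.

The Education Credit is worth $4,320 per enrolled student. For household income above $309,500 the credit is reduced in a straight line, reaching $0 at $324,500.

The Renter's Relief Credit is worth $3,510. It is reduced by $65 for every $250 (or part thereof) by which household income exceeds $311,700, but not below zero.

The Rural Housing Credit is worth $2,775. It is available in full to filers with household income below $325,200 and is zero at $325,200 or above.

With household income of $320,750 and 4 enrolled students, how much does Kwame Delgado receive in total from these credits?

Education Credit: base = 4 × $4,320 = $17,280. $320,750 is $11,250 into a $15,000 phase-out range, leaving 3,750/15,000 of the credit: $17,280 × 3,750/15,000 = $4,320.
Renter's Relief Credit: income exceeds $311,700 by $9,050, which is 37 full-or-partial $250 increments; reduction = 37 × $65 = $2,405, leaving $1,105.
Rural Housing Credit: $320,750 is below the $325,200 cutoff, so the full $2,775 applies.
Total: $4,320 + $1,105 + $2,775 = $8,200.

$8,200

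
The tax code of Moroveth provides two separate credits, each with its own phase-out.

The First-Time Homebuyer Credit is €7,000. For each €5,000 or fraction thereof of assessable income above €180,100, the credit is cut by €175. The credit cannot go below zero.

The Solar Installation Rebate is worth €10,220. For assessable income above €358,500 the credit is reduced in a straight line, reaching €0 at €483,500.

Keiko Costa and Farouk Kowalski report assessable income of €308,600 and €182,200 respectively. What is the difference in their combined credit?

€4,375

Keiko (€308,600): First-Time Homebuyer Credit: income exceeds €180,100 by €128,500, which is 26 full-or-partial €5,000 increments; reduction = 26 × €175 = €4,550, leaving €2,450. Solar Installation Rebate: €308,600 is at or below the €358,500 threshold, so the full €10,220 applies. total €2,450 + €10,220 = €12,670
Farouk (€182,200): First-Time Homebuyer Credit: income exceeds €180,100 by €2,100, which is 1 full-or-partial €5,000 increment; reduction = 1 × €175 = €175, leaving €6,825. Solar Installation Rebate: €182,200 is at or below the €358,500 threshold, so the full €10,220 applies. total €6,825 + €10,220 = €17,045
Difference: |€12,670 − €17,045| = €4,375.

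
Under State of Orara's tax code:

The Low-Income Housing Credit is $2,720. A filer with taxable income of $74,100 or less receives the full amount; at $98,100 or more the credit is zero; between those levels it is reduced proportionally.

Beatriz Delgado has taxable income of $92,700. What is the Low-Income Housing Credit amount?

Low-Income Housing Credit: $92,700 is $18,600 into a $24,000 phase-out range, leaving 5,400/24,000 of the credit: $2,720 × 5,400/24,000 = $612.

$612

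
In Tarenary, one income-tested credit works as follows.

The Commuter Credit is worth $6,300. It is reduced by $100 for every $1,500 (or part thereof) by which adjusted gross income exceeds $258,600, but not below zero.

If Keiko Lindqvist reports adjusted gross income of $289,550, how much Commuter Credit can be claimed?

$4,200

Commuter Credit: income exceeds $258,600 by $30,950, which is 21 full-or-partial $1,500 increments; reduction = 21 × $100 = $2,100, leaving $4,200.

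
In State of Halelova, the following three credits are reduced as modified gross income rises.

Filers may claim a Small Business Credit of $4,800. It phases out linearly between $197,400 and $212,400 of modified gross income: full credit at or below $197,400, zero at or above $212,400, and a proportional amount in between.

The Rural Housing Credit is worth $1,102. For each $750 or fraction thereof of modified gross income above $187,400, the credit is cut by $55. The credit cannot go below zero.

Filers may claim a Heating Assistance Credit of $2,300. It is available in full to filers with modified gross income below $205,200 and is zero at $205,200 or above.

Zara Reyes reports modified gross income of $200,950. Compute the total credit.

Small Business Credit: $200,950 is $3,550 into a $15,000 phase-out range, leaving 11,450/15,000 of the credit: $4,800 × 11,450/15,000 = $3,664.
Rural Housing Credit: income exceeds $187,400 by $13,550, which is 19 full-or-partial $750 increments; reduction = 19 × $55 = $1,045, leaving $57.
Heating Assistance Credit: $200,950 is below the $205,200 cutoff, so the full $2,300 applies.
Total: $3,664 + $57 + $2,300 = $6,021.

$6,021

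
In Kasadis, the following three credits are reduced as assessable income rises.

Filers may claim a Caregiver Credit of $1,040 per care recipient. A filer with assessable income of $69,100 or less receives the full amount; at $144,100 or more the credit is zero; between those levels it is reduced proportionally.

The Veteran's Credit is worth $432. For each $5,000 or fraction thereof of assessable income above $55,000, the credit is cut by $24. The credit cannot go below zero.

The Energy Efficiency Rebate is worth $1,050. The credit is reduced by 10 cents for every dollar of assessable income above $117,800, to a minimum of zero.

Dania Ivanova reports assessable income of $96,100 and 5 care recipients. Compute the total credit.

Caregiver Credit: base = 5 × $1,040 = $5,200. $96,100 is $27,000 into a $75,000 phase-out range, leaving 48,000/75,000 of the credit: $5,200 × 48,000/75,000 = $3,328.
Veteran's Credit: income exceeds $55,000 by $41,100, which is 9 full-or-partial $5,000 increments; reduction = 9 × $24 = $216, leaving $216.
Energy Efficiency Rebate: $96,100 is at or below the $117,800 threshold, so the full $1,050 applies.
Total: $3,328 + $216 + $1,050 = $4,594.

$4,594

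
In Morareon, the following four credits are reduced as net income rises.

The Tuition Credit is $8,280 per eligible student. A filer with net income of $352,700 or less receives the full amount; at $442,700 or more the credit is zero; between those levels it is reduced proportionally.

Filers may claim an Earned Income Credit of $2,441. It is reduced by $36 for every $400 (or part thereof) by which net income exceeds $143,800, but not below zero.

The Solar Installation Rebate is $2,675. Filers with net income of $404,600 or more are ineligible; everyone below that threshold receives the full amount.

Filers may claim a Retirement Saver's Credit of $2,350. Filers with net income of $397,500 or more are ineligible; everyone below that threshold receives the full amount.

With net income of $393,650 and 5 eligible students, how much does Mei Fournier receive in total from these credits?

$27,588

Tuition Credit: base = 5 × $8,280 = $41,400. $393,650 is $40,950 into a $90,000 phase-out range, leaving 49,050/90,000 of the credit: $41,400 × 49,050/90,000 = $22,563.
Earned Income Credit: income exceeds $143,800 by $249,850 → 625 increments × $36 = $22,500 ≥ base, so the credit is $0.
Solar Installation Rebate: $393,650 is below the $404,600 cutoff, so the full $2,675 applies.
Retirement Saver's Credit: $393,650 is below the $397,500 cutoff, so the full $2,350 applies.
Total: $22,563 + $0 + $2,675 + $2,350 = $27,588.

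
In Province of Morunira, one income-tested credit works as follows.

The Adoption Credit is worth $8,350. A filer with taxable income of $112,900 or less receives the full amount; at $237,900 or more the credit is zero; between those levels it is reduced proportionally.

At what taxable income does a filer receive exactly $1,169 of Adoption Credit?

$1,169 is 1,169/8,350 of the full $8,350, so 7,181/8,350 of the $125,000 range has been used: income = $112,900 + $125,000 × 7,181/8,350 = $220,400.

$220,400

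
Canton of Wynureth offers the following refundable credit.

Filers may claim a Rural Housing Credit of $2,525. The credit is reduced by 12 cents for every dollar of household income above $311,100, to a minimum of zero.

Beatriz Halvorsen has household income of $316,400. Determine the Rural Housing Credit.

Rural Housing Credit: 12% of the $5,300 excess over $311,100 is $636; credit = $2,525 − $636 = $1,889.

$1,889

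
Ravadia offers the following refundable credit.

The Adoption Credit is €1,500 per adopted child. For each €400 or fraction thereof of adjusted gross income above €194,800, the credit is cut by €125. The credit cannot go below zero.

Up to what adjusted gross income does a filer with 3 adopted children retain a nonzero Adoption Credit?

€208,800

Full credit = 3 × €1,500 = €4,500.
After 35 increments the reduction is 35 × €125 = €4,375, leaving €125; one more increment wipes it out. Increment 35 ends at excess 35 × €400 = €14,000, so the highest qualifying income is €194,800 + €14,000 = €208,800.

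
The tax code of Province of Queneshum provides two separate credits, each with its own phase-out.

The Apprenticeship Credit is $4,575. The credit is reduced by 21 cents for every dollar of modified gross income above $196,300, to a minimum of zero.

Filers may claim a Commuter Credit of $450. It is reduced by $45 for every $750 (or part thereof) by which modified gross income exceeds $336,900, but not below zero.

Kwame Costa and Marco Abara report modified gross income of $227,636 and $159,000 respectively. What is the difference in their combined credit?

$4,575

Kwame ($227,636): Apprenticeship Credit: 21% of the $31,336 excess over $196,300 is $6,580.56 ≥ base, so the credit is $0. Commuter Credit: $227,636 is at or below the $336,900 threshold, so the full $450 applies. total $0 + $450 = $450
Marco ($159,000): Apprenticeship Credit: $159,000 is at or below the $196,300 threshold, so the full $4,575 applies. Commuter Credit: $159,000 is at or below the $336,900 threshold, so the full $450 applies. total $4,575 + $450 = $5,025
Difference: |$450 − $5,025| = $4,575.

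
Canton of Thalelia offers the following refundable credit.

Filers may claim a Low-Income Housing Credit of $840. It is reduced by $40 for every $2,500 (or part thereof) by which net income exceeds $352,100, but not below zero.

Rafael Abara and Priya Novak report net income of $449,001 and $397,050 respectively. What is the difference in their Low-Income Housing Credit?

Rafael ($449,001): Low-Income Housing Credit: income exceeds $352,100 by $96,901 → 39 increments × $40 = $1,560 ≥ base, so the credit is $0.
Priya ($397,050): Low-Income Housing Credit: income exceeds $352,100 by $44,950, which is 18 full-or-partial $2,500 increments; reduction = 18 × $40 = $720, leaving $120.
Difference: |$0 − $120| = $120.

$120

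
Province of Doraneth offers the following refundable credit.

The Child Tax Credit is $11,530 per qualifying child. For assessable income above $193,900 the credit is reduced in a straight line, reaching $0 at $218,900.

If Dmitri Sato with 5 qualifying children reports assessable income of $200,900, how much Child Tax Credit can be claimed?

$41,508

Child Tax Credit: base = 5 × $11,530 = $57,650. $200,900 is $7,000 into a $25,000 phase-out range, leaving 18,000/25,000 of the credit: $57,650 × 18,000/25,000 = $41,508.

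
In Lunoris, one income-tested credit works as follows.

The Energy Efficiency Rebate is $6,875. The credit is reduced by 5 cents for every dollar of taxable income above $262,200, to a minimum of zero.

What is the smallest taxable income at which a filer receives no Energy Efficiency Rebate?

The credit falls by 5% of each dollar above $262,200, so it reaches zero when the excess is $6,875 / 5% = $137,500: income = $262,200 + $137,500 = $399,700.

$399,700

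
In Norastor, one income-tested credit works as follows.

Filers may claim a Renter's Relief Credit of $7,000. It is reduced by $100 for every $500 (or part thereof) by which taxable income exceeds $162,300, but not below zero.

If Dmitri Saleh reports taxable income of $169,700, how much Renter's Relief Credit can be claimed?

$5,500

Renter's Relief Credit: income exceeds $162,300 by $7,400, which is 15 full-or-partial $500 increments; reduction = 15 × $100 = $1,500, leaving $5,500.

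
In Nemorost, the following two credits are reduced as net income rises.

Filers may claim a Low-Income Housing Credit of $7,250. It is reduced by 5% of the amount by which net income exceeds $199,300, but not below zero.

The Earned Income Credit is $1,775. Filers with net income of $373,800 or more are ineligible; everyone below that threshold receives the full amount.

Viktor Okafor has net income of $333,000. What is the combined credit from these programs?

Low-Income Housing Credit: 5% of the $133,700 excess over $199,300 is $6,685; credit = $7,250 − $6,685 = $565.
Earned Income Credit: $333,000 is below the $373,800 cutoff, so the full $1,775 applies.
Total: $565 + $1,775 = $2,340.

$2,340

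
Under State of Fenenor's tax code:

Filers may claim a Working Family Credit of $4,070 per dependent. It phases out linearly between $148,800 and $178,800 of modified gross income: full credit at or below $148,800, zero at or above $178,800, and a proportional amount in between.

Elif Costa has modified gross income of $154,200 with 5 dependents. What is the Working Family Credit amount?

$16,687

Working Family Credit: base = 5 × $4,070 = $20,350. $154,200 is $5,400 into a $30,000 phase-out range, leaving 24,600/30,000 of the credit: $20,350 × 24,600/30,000 = $16,687.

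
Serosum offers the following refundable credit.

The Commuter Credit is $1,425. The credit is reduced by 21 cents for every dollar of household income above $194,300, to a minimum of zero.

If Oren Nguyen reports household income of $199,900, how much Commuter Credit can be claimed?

Commuter Credit: 21% of the $5,600 excess over $194,300 is $1,176; credit = $1,425 − $1,176 = $249.

$249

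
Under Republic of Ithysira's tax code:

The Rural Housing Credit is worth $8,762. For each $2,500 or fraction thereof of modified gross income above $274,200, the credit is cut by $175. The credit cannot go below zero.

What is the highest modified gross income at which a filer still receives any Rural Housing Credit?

$399,200

After 50 increments the reduction is 50 × $175 = $8,750, leaving $12; one more increment wipes it out. Increment 50 ends at excess 50 × $2,500 = $125,000, so the highest qualifying income is $274,200 + $125,000 = $399,200.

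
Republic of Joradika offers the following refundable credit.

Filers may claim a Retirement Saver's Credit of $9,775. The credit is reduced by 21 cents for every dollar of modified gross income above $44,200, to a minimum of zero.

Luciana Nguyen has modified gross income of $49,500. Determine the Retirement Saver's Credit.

$8,662

Retirement Saver's Credit: 21% of the $5,300 excess over $44,200 is $1,113; credit = $9,775 − $1,113 = $8,662.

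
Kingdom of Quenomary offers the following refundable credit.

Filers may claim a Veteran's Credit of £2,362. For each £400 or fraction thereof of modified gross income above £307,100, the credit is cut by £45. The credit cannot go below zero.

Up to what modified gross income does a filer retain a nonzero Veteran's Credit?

After 52 increments the reduction is 52 × £45 = £2,340, leaving £22; one more increment wipes it out. Increment 52 ends at excess 52 × £400 = £20,800, so the highest qualifying income is £307,100 + £20,800 = £327,900.

£327,900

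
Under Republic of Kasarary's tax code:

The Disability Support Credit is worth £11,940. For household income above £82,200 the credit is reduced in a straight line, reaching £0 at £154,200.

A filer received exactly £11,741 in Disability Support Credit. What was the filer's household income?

£83,400

£11,741 is 11,741/11,940 of the full £11,940, so 199/11,940 of the £72,000 range has been used: income = £82,200 + £72,000 × 199/11,940 = £83,400.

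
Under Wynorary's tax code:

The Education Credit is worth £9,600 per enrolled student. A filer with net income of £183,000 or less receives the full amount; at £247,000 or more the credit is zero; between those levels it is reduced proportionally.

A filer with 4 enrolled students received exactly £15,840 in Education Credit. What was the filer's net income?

£220,600

Full credit = 4 × £9,600 = £38,400.
£15,840 is 15,840/38,400 of the full £38,400, so 22,560/38,400 of the £64,000 range has been used: income = £183,000 + £64,000 × 22,560/38,400 = £220,600.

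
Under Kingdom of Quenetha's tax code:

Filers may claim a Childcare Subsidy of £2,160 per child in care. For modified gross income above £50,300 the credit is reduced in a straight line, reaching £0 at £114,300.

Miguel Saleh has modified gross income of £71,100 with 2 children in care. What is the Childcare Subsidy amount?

£2,916

Childcare Subsidy: base = 2 × £2,160 = £4,320. £71,100 is £20,800 into a £64,000 phase-out range, leaving 43,200/64,000 of the credit: £4,320 × 43,200/64,000 = £2,916.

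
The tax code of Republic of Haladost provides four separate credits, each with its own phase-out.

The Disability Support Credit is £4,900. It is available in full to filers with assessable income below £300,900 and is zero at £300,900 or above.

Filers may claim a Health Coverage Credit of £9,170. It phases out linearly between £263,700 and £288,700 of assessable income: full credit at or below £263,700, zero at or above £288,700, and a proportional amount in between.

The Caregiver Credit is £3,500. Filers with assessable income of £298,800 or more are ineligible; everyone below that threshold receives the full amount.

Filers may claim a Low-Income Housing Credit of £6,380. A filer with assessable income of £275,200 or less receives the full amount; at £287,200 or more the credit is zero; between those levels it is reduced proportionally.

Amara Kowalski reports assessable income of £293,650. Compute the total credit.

£8,400

Disability Support Credit: £293,650 is below the £300,900 cutoff, so the full £4,900 applies.
Health Coverage Credit: £293,650 is at or above £288,700, so the credit is £0.
Caregiver Credit: £293,650 is below the £298,800 cutoff, so the full £3,500 applies.
Low-Income Housing Credit: £293,650 is at or above £287,200, so the credit is £0.
Total: £4,900 + £0 + £3,500 + £0 = £8,400.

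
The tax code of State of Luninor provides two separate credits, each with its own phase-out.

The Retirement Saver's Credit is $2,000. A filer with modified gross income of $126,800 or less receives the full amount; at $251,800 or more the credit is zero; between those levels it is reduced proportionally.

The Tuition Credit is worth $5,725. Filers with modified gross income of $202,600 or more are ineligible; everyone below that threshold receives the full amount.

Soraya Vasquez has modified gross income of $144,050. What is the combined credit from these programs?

Retirement Saver's Credit: $144,050 is $17,250 into a $125,000 phase-out range, leaving 107,750/125,000 of the credit: $2,000 × 107,750/125,000 = $1,724.
Tuition Credit: $144,050 is below the $202,600 cutoff, so the full $5,725 applies.
Total: $1,724 + $5,725 = $7,449.

$7,449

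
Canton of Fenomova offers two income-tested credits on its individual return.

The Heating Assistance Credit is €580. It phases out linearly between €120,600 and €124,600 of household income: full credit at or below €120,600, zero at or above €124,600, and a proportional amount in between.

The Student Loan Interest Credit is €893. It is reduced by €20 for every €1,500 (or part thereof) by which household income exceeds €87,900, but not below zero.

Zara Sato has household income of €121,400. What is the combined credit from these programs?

€897

Heating Assistance Credit: €121,400 is €800 into a €4,000 phase-out range, leaving 3,200/4,000 of the credit: €580 × 3,200/4,000 = €464.
Student Loan Interest Credit: income exceeds €87,900 by €33,500, which is 23 full-or-partial €1,500 increments; reduction = 23 × €20 = €460, leaving €433.
Total: €464 + €433 = €897.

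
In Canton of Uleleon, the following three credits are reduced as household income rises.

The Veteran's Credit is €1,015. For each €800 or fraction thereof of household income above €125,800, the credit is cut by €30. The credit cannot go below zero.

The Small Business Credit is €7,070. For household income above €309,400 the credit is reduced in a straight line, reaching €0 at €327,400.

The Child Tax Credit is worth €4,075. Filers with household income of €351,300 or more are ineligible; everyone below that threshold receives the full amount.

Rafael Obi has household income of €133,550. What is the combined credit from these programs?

€11,860

Veteran's Credit: income exceeds €125,800 by €7,750, which is 10 full-or-partial €800 increments; reduction = 10 × €30 = €300, leaving €715.
Small Business Credit: €133,550 is at or below the €309,400 threshold, so the full €7,070 applies.
Child Tax Credit: €133,550 is below the €351,300 cutoff, so the full €4,075 applies.
Total: €715 + €7,070 + €4,075 = €11,860.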